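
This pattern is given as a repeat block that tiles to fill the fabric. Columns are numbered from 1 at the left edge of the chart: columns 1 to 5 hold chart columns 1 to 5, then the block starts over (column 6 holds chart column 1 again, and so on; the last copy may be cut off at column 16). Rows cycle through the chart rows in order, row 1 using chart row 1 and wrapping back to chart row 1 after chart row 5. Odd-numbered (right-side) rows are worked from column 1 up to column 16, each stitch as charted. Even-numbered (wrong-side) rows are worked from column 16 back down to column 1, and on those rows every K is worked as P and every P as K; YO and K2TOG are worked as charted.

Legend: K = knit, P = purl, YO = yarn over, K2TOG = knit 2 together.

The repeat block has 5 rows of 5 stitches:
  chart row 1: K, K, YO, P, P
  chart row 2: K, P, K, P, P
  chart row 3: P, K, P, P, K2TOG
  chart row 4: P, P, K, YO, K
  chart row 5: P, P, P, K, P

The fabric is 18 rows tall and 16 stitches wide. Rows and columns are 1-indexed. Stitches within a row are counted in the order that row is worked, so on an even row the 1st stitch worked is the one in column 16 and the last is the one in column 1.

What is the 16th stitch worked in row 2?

Row 2: (2-1) mod 5 = 1, so use chart row 2. Even row -> WS.
Chart row 2 tiled across columns 1-16: K P K P P K P K P P K P K P P K
Wrong side: read the tiled row from column 16 down to 1 and exchange K with P (leave YO, K2TOG).
Row 2 as worked: P K K P K P K K P K P K K P K P
Counting 16 along the worked row gives P.

== STITCH ==
P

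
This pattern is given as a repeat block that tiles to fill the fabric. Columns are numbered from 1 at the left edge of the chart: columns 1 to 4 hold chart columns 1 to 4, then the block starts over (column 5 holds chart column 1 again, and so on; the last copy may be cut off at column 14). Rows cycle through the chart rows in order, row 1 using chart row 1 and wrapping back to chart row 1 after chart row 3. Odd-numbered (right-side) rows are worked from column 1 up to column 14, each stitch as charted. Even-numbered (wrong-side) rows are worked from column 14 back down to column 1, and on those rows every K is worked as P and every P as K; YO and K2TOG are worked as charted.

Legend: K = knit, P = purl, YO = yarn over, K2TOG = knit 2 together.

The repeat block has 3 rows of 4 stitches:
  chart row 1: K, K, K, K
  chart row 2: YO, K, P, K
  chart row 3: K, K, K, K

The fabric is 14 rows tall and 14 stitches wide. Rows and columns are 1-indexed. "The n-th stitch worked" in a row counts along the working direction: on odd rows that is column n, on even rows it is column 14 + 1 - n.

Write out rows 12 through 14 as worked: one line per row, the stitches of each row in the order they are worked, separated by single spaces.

Result:
P P P P P P P P P P P P P P
K K K K K K K K K K K K K K
P YO P K P YO P K P YO P K P YO

Derivation:
Row 12: chart row 3, WS - tiled (columns 1-14): K K K K K K K K K K K K K K; work from column 14 back to 1 with K<->P swapped.
Row 13: chart row 1, RS - tile across columns 1-14 and work as-is.
Row 14: chart row 2, WS - tiled (columns 1-14): YO K P K YO K P K YO K P K YO K; work from column 14 back to 1 with K<->P swapped.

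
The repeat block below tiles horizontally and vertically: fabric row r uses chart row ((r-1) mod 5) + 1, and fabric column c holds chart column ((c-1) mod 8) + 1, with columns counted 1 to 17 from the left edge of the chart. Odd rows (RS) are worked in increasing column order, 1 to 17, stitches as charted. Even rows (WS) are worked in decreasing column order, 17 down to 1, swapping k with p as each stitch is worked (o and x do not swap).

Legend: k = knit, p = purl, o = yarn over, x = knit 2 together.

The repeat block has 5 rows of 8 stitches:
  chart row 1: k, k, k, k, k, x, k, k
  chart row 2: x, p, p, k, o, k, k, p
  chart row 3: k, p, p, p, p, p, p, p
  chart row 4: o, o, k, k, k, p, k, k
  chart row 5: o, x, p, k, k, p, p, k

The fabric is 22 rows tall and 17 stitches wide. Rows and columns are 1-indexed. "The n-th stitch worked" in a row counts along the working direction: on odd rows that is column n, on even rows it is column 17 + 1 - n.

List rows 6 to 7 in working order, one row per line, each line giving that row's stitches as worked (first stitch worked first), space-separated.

Row 6: chart row 1, WS - tiled (columns 1-17): k k k k k x k k k k k k k x k k k; work from column 17 back to 1 with k<->p swapped.
Row 7: chart row 2, RS - tile across columns 1-17 and work as-is.

== ROWS AS WORKED ==
p p p x p p p p p p p x p p p p p
x p p k o k k p x p p k o k k p x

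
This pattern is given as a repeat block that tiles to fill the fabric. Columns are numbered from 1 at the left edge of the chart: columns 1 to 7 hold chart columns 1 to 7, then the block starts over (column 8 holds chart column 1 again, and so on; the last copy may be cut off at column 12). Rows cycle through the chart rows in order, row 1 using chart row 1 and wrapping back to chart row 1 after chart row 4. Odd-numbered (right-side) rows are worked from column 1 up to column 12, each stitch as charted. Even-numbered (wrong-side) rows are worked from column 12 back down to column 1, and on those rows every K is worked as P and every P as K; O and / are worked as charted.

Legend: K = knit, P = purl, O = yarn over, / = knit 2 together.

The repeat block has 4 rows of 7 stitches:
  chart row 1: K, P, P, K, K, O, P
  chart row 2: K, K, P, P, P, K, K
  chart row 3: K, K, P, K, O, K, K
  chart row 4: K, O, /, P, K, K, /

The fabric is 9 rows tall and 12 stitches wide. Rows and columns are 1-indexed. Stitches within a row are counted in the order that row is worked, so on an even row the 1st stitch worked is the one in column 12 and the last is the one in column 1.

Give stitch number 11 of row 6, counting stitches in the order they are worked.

Stitch:
P

Derivation:
Row 6: (6-1) mod 4 = 1, so use chart row 2. Even row -> WS.
Chart row 2 tiled across columns 1-12: K K P P P K K K K P P P
WS row: flip the tiled sequence (start at column 12) and apply K<->P; O and / stay.
Row 6 as worked: K K K P P P P K K K P P
Counting 11 along the worked row gives P.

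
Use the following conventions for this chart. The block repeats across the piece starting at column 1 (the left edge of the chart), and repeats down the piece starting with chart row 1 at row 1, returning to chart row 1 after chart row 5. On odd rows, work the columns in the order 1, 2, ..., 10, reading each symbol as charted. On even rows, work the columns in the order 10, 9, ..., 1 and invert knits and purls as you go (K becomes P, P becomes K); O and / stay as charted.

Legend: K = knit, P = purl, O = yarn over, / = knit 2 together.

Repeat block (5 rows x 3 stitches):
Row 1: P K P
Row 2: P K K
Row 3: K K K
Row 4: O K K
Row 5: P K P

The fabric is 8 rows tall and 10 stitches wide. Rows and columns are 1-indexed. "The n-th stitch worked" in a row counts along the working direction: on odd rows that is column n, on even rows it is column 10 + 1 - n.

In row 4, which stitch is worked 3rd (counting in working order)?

For row 4: chart row = ((4-1) mod 5) + 1 = 4; this is a WS (even) row.
Chart row 4 tiled across columns 1-10: O K K O K K O K K O
Wrong side: read the tiled row from column 10 down to 1 and exchange K with P (leave O, /).
Row 4 as worked: O P P O P P O P P O
Counting 3 along the worked row gives P.

== STITCH ==
P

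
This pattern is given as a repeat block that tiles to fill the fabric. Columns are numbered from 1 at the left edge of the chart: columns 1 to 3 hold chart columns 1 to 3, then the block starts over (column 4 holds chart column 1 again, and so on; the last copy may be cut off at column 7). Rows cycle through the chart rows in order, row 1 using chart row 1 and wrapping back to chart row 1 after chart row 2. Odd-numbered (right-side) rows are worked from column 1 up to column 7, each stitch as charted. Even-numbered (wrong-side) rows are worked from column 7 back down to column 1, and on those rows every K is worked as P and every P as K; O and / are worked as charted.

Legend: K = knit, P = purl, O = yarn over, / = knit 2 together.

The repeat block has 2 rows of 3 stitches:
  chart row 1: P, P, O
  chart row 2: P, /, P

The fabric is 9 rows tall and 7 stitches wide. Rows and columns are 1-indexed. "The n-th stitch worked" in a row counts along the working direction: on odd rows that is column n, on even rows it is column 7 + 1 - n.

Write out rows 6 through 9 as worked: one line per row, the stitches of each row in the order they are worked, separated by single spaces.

Row 6: chart row 2, WS - tiled (columns 1-7): P / P P / P P; work from column 7 back to 1 with K<->P swapped.
Row 7: chart row 1, RS - tile across columns 1-7 and work as-is.
Row 8: chart row 2, WS - tiled (columns 1-7): P / P P / P P; work from column 7 back to 1 with K<->P swapped.
Row 9: chart row 1, RS - tile across columns 1-7 and work as-is.

Rows as worked:
K K / K K / K
P P O P P O P
K K / K K / K
P P O P P O P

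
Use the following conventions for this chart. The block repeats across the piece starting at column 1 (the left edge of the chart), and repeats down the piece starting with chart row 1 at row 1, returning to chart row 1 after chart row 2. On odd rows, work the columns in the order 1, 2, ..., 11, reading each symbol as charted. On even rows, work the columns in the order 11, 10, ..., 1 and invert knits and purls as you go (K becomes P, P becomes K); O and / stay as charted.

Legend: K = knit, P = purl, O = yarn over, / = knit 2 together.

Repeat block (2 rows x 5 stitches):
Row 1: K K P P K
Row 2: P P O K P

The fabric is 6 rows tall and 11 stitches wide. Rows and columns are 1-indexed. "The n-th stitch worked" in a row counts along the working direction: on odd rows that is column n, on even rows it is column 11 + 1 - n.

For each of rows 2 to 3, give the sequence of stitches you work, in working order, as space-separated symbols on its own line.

== ROWS AS WORKED ==
K K P O K K K P O K K
K K P P K K K P P K K

Derivation:
Row 2: chart row 2, WS - tiled (columns 1-11): P P O K P P P O K P P; work from column 11 back to 1 with K<->P swapped.
Row 3: chart row 1, RS - tile across columns 1-11 and work as-is.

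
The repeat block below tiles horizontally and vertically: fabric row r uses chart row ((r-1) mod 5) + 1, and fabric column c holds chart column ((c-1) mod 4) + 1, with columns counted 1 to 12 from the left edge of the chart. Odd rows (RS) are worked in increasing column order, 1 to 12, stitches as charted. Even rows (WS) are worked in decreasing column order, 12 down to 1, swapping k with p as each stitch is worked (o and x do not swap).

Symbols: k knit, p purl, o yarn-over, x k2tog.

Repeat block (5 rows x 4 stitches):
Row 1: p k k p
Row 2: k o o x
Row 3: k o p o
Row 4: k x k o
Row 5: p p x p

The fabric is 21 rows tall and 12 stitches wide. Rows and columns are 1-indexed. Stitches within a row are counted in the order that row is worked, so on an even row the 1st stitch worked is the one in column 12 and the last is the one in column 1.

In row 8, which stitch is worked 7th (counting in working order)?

For row 8: chart row = ((8-1) mod 5) + 1 = 3; this is a WS (even) row.
Chart row 3 tiled across columns 1-12: k o p o k o p o k o p o
Wrong side: read the tiled row from column 12 down to 1 and exchange k with p (leave o, x).
Row 8 as worked: o k o p o k o p o k o p
Stitch 7 in working order -> o

Stitch:
o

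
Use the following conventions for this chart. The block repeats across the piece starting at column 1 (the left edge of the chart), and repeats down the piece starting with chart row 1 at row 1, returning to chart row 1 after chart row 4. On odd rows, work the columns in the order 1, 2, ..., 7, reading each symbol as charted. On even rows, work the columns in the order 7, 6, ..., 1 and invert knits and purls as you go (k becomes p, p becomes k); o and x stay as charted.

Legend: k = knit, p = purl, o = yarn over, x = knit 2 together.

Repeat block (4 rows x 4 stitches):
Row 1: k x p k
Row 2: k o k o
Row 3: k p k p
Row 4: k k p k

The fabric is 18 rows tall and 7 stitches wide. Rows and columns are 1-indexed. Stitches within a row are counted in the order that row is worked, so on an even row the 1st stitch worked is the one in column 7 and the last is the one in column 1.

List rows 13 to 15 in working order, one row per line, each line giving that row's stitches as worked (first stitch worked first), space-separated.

Row 13: chart row 1, RS - tile across columns 1-7 and work as-is.
Row 14: chart row 2, WS - tiled (columns 1-7): k o k o k o k; work from column 7 back to 1 with k<->p swapped.
Row 15: chart row 3, RS - tile across columns 1-7 and work as-is.

Rows as worked:
k x p k k x p
p o p o p o p
k p k p k p k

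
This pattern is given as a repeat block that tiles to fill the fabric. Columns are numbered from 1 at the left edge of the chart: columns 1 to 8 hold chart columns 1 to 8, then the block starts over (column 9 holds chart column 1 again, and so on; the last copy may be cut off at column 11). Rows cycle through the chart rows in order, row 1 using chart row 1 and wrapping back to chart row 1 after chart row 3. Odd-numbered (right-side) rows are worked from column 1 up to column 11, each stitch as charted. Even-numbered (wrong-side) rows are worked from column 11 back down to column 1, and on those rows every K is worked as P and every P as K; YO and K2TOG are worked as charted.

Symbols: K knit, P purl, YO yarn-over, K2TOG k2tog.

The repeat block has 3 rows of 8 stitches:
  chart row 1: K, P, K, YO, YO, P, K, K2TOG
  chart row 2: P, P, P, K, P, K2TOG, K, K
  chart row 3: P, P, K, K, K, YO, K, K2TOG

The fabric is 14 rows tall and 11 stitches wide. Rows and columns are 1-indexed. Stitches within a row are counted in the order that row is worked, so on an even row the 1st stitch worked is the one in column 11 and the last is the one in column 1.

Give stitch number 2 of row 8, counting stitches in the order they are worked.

Row 8 uses chart row ((8-1) mod 3)+1 = 2. Row 8 is even, so WS.
Chart row 2 tiled across columns 1-11: P P P K P K2TOG K K P P P
WS row: flip the tiled sequence (start at column 11) and apply K<->P; YO and K2TOG stay.
Row 8 as worked: K K K P P K2TOG K P K K K
The 2nd stitch worked is K.

Stitch:
K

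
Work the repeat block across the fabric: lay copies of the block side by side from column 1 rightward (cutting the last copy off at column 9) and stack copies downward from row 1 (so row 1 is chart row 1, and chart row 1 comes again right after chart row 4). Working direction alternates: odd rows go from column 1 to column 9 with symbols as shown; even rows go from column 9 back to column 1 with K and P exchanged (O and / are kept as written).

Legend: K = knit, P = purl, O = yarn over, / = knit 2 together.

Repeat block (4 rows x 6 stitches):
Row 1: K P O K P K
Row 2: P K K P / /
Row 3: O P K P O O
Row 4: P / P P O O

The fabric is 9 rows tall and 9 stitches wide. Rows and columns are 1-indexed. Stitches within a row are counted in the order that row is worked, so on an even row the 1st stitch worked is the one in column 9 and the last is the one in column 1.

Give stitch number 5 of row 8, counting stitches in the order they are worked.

Row 8 uses chart row ((8-1) mod 4)+1 = 4. Row 8 is even, so WS.
Chart row 4 tiled across columns 1-9: P / P P O O P / P
WS: work from column 9 back to column 1 (reverse the tiled row), swapping K<->P (O and / unchanged).
Row 8 as worked: K / K O O K K / K
Counting 5 along the worked row gives O.

Stitch:
O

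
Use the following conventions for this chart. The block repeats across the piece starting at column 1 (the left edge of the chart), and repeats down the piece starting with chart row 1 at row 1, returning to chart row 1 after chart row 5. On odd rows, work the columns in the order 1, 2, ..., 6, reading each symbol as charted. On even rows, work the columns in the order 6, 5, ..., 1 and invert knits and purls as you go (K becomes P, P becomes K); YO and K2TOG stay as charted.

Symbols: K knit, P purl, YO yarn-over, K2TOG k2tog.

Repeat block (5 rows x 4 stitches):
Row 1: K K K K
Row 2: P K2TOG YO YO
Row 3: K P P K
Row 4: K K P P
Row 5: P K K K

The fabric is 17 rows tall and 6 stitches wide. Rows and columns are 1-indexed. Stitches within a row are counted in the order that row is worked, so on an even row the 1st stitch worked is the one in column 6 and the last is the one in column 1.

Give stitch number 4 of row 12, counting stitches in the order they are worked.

Row 12 uses chart row ((12-1) mod 5)+1 = 2. Row 12 is even, so WS.
Chart row 2 tiled across columns 1-6: P K2TOG YO YO P K2TOG
Wrong side: read the tiled row from column 6 down to 1 and exchange K with P (leave YO, K2TOG).
Row 12 as worked: K2TOG K YO YO K2TOG K
Counting 4 along the worked row gives YO.

Result:
YO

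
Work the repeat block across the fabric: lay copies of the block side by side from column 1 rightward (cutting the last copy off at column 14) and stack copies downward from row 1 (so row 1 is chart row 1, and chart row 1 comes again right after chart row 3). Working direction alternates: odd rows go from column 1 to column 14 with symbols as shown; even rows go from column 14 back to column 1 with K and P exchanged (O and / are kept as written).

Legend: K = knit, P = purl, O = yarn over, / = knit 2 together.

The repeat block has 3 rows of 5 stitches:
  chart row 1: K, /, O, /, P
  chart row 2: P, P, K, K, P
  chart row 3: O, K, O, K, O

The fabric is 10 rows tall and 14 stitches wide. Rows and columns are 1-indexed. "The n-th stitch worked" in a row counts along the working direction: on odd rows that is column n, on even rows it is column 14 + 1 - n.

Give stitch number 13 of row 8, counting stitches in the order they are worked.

Row 8: (8-1) mod 3 = 1, so use chart row 2. Even row -> WS.
Chart row 2 tiled across columns 1-14: P P K K P P P K K P P P K K
Wrong side: read the tiled row from column 14 down to 1 and exchange K with P (leave O, /).
Row 8 as worked: P P K K K P P K K K P P K K
Stitch 13 in working order -> K

Stitch:
K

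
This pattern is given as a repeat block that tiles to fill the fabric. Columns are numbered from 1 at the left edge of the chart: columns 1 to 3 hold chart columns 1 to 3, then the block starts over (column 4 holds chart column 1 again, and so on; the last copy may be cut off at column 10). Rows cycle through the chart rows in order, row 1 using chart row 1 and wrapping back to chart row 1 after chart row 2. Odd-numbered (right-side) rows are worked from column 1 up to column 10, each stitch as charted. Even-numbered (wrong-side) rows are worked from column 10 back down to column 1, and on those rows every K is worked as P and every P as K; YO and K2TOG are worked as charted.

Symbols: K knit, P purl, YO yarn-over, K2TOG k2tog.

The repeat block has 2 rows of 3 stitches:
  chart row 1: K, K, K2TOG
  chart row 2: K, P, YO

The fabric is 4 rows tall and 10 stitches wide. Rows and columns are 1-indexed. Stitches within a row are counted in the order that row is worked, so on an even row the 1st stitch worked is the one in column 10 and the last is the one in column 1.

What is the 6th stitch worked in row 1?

== STITCH ==
K2TOG

Derivation:
Row 1 uses chart row ((1-1) mod 2)+1 = 1. Row 1 is odd, so RS.
Chart row 1 tiled across columns 1-10: K K K2TOG K K K2TOG K K K2TOG K
RS: work column 1 to column 10, symbols as charted — the tiled row is the row as worked.
The 6th stitch worked is K2TOG.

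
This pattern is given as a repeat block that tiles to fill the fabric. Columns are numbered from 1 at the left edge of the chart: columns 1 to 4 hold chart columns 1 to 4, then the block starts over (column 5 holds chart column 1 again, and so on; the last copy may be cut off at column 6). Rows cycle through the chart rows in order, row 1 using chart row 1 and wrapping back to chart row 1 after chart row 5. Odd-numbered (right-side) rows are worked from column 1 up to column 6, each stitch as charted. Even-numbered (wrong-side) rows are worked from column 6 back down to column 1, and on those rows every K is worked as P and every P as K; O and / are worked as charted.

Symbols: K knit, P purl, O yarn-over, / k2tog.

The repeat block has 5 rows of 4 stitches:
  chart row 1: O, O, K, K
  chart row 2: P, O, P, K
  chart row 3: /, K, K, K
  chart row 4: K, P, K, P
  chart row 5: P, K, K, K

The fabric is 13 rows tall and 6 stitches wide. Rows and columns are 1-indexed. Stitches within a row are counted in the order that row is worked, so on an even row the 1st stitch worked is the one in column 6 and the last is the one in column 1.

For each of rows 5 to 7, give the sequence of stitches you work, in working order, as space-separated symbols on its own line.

Row 5: chart row 5, RS - tile across columns 1-6 and work as-is.
Row 6: chart row 1, WS - tiled (columns 1-6): O O K K O O; work from column 6 back to 1 with K<->P swapped.
Row 7: chart row 2, RS - tile across columns 1-6 and work as-is.

Result:
P K K K P K
O O P P O O
P O P K P O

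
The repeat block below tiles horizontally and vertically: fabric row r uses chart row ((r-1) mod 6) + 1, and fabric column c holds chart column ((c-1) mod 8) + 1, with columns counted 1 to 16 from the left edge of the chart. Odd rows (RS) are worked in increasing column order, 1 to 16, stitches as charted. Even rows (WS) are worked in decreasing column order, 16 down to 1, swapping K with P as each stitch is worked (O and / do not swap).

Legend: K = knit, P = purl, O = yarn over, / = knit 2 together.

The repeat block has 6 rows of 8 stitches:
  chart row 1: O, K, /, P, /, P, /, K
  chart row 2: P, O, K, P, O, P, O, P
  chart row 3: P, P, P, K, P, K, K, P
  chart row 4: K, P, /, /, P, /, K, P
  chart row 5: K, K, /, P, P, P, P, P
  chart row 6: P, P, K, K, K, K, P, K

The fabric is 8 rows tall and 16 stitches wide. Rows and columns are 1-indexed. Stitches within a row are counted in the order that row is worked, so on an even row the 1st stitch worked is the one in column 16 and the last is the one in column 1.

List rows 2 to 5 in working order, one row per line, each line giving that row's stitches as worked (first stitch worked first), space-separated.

Result:
K O K O K P O K K O K O K P O K
P P P K P K K P P P P K P K K P
K P / K / / K P K P / K / / K P
K K / P P P P P K K / P P P P P

Derivation:
Row 2: chart row 2, WS - tiled (columns 1-16): P O K P O P O P P O K P O P O P; work from column 16 back to 1 with K<->P swapped.
Row 3: chart row 3, RS - tile across columns 1-16 and work as-is.
Row 4: chart row 4, WS - tiled (columns 1-16): K P / / P / K P K P / / P / K P; work from column 16 back to 1 with K<->P swapped.
Row 5: chart row 5, RS - tile across columns 1-16 and work as-is.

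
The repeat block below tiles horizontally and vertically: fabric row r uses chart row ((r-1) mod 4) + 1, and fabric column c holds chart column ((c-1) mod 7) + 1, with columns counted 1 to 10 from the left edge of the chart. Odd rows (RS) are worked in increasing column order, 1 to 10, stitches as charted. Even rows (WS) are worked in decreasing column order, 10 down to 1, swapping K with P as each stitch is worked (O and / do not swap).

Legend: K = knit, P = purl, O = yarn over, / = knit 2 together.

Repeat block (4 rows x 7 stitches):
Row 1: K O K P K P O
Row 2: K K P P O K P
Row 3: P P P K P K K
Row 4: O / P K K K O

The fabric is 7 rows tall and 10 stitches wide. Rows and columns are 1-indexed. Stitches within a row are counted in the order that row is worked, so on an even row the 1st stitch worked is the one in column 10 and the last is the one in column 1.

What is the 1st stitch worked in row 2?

Row 2: (2-1) mod 4 = 1, so use chart row 2. Even row -> WS.
Chart row 2 tiled across columns 1-10: K K P P O K P K K P
WS row: flip the tiled sequence (start at column 10) and apply K<->P; O and / stay.
Row 2 as worked: K P P K P O K K P P
Stitch 1 in working order -> K

== STITCH ==
K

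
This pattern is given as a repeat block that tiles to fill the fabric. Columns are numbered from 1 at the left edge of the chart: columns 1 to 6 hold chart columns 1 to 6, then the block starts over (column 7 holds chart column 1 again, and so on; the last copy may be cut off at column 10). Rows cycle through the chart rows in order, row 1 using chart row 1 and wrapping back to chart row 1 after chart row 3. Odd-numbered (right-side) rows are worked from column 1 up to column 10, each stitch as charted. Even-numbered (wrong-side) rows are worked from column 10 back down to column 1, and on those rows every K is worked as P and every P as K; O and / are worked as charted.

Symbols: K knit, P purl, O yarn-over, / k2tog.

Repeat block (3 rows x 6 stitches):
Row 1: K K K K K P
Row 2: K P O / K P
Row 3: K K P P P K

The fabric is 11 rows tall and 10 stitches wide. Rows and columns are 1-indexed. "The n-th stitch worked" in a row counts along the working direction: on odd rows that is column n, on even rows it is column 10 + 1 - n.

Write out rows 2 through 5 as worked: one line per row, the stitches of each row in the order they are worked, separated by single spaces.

Row 2: chart row 2, WS - tiled (columns 1-10): K P O / K P K P O /; work from column 10 back to 1 with K<->P swapped.
Row 3: chart row 3, RS - tile across columns 1-10 and work as-is.
Row 4: chart row 1, WS - tiled (columns 1-10): K K K K K P K K K K; work from column 10 back to 1 with K<->P swapped.
Row 5: chart row 2, RS - tile across columns 1-10 and work as-is.

Result:
/ O K P K P / O K P
K K P P P K K K P P
P P P P K P P P P P
K P O / K P K P O /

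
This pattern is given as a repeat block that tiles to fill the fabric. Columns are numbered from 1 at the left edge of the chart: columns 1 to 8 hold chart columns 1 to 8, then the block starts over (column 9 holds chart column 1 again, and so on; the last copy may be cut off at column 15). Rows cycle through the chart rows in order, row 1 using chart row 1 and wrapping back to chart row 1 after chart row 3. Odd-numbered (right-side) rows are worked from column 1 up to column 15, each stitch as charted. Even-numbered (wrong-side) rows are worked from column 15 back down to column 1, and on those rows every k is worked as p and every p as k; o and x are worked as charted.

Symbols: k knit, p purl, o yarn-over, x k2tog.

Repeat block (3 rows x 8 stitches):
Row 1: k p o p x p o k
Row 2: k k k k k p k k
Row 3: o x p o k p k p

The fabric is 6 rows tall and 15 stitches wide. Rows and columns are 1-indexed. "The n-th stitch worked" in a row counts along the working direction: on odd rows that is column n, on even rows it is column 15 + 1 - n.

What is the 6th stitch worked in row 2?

== STITCH ==
p

Derivation:
For row 2: chart row = ((2-1) mod 3) + 1 = 2; this is a WS (even) row.
Chart row 2 tiled across columns 1-15: k k k k k p k k k k k k k p k
Wrong side: read the tiled row from column 15 down to 1 and exchange k with p (leave o, x).
Row 2 as worked: p k p p p p p p p k p p p p p
The 6th stitch worked is p.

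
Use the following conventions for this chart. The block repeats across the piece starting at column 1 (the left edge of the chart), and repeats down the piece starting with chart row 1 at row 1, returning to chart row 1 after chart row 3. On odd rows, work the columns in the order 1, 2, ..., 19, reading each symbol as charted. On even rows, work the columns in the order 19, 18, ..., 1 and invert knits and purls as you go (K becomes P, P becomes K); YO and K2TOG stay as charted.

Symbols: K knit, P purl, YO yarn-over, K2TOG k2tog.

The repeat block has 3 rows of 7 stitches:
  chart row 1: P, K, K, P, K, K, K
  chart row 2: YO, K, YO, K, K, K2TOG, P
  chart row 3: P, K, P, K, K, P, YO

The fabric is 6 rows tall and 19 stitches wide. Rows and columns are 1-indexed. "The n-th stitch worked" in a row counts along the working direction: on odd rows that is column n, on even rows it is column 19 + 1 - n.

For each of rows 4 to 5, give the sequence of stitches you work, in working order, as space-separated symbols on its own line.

Rows as worked:
P K P P K P P P K P P K P P P K P P K
YO K YO K K K2TOG P YO K YO K K K2TOG P YO K YO K K

Derivation:
Row 4: chart row 1, WS - tiled (columns 1-19): P K K P K K K P K K P K K K P K K P K; work from column 19 back to 1 with K<->P swapped.
Row 5: chart row 2, RS - tile across columns 1-19 and work as-is.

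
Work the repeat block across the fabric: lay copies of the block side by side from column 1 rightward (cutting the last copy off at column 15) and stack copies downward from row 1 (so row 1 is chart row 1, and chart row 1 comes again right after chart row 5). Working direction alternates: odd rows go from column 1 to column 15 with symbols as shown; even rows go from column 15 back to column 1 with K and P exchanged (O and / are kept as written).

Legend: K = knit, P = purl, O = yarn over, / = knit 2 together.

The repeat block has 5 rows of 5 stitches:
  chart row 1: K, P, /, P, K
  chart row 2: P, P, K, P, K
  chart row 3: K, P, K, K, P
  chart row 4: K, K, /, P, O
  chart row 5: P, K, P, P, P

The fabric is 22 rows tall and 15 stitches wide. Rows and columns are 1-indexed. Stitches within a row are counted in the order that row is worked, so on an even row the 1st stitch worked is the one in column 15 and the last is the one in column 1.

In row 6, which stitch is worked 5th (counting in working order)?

Row 6: (6-1) mod 5 = 0, so use chart row 1. Even row -> WS.
Chart row 1 tiled across columns 1-15: K P / P K K P / P K K P / P K
WS: work from column 15 back to column 1 (reverse the tiled row), swapping K<->P (O and / unchanged).
Row 6 as worked: P K / K P P K / K P P K / K P
The 5th stitch worked is P.

Result:
P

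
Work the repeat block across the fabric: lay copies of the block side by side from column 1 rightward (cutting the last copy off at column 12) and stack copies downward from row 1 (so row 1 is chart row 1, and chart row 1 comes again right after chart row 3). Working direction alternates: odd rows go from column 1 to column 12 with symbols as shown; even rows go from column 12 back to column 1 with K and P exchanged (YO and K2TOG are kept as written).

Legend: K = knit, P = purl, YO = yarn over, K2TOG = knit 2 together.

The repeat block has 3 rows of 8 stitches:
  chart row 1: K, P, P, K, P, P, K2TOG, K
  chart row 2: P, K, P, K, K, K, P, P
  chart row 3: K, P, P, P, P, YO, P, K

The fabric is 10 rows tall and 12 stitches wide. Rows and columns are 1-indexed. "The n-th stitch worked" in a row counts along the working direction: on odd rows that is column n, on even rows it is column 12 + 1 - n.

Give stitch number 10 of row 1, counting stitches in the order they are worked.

Stitch:
P

Derivation:
Row 1: (1-1) mod 3 = 0, so use chart row 1. Odd row -> RS.
Chart row 1 tiled across columns 1-12: K P P K P P K2TOG K K P P K
Right side: take the tiled row as-is (worked left to right from column 1).
The 10th stitch worked is P.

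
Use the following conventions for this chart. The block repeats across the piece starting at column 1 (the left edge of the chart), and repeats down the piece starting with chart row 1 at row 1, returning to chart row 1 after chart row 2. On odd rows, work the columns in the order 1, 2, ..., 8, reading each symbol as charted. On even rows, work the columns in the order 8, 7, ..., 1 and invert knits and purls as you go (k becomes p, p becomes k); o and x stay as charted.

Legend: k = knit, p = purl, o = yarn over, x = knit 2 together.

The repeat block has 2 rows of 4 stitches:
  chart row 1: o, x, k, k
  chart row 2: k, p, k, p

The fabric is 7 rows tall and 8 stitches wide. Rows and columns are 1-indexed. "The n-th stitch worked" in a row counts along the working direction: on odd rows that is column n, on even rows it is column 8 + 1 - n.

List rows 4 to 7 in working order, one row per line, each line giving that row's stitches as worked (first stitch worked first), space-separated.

Row 4: chart row 2, WS - tiled (columns 1-8): k p k p k p k p; work from column 8 back to 1 with k<->p swapped.
Row 5: chart row 1, RS - tile across columns 1-8 and work as-is.
Row 6: chart row 2, WS - tiled (columns 1-8): k p k p k p k p; work from column 8 back to 1 with k<->p swapped.
Row 7: chart row 1, RS - tile across columns 1-8 and work as-is.

Result:
k p k p k p k p
o x k k o x k k
k p k p k p k p
o x k k o x k k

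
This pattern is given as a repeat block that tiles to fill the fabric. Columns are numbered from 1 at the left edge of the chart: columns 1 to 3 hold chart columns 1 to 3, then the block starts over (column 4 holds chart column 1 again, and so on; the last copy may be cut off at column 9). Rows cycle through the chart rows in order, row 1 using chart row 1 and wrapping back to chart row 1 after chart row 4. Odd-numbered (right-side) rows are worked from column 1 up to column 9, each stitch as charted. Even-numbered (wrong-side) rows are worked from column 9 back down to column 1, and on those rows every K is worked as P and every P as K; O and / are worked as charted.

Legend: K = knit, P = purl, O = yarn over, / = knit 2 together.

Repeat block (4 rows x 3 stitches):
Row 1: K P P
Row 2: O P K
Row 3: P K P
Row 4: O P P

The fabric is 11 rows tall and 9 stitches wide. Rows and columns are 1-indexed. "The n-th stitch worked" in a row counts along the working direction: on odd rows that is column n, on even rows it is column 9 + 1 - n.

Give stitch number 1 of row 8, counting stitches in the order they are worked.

Row 8: (8-1) mod 4 = 3, so use chart row 4. Even row -> WS.
Chart row 4 tiled across columns 1-9: O P P O P P O P P
WS row: flip the tiled sequence (start at column 9) and apply K<->P; O and / stay.
Row 8 as worked: K K O K K O K K O
The 1st stitch worked is K.

== STITCH ==
K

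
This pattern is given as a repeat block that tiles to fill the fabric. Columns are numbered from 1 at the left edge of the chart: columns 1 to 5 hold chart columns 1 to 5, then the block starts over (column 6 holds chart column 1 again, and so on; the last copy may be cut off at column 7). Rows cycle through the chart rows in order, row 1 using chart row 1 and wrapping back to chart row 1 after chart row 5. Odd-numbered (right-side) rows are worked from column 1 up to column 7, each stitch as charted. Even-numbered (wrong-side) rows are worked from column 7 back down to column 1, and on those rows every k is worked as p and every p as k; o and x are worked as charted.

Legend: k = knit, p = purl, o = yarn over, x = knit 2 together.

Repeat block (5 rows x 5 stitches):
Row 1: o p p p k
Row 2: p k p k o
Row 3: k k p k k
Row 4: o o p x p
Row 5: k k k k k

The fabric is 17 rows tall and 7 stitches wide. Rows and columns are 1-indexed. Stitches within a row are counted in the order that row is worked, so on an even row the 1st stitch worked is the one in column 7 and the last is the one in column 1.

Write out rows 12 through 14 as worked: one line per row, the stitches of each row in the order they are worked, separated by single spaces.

Rows as worked:
p k o p k p k
k k p k k k k
o o k x k o o

Derivation:
Row 12: chart row 2, WS - tiled (columns 1-7): p k p k o p k; work from column 7 back to 1 with k<->p swapped.
Row 13: chart row 3, RS - tile across columns 1-7 and work as-is.
Row 14: chart row 4, WS - tiled (columns 1-7): o o p x p o o; work from column 7 back to 1 with k<->p swapped.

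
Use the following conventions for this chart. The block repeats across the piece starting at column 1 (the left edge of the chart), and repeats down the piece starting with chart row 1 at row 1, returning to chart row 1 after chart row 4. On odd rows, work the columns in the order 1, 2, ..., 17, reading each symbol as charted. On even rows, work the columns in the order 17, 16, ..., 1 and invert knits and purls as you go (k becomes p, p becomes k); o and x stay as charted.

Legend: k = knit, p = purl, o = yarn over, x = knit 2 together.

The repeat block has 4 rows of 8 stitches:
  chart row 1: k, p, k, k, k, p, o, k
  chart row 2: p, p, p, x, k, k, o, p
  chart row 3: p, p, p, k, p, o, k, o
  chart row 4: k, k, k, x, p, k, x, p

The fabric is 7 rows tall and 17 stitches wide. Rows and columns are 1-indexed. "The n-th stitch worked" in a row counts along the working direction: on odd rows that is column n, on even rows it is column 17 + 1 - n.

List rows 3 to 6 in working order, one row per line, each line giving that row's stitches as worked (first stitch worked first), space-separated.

Rows as worked:
p p p k p o k o p p p k p o k o p
p k x p k x p p p k x p k x p p p
k p k k k p o k k p k k k p o k k
k k o p p x k k k k o p p x k k k

Derivation:
Row 3: chart row 3, RS - tile across columns 1-17 and work as-is.
Row 4: chart row 4, WS - tiled (columns 1-17): k k k x p k x p k k k x p k x p k; work from column 17 back to 1 with k<->p swapped.
Row 5: chart row 1, RS - tile across columns 1-17 and work as-is.
Row 6: chart row 2, WS - tiled (columns 1-17): p p p x k k o p p p p x k k o p p; work from column 17 back to 1 with k<->p swapped.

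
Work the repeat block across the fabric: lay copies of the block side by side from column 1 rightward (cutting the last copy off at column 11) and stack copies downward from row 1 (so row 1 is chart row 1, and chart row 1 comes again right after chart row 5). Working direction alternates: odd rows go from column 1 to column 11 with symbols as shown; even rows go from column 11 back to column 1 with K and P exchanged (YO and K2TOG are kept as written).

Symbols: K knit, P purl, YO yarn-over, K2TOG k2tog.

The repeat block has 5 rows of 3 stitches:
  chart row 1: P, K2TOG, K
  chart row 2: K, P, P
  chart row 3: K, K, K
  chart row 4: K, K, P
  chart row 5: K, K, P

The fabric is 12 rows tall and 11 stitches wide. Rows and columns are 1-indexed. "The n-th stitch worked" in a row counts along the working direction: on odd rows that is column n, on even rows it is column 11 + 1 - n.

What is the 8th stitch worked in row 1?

Stitch:
K2TOG

Derivation:
Row 1 uses chart row ((1-1) mod 5)+1 = 1. Row 1 is odd, so RS.
Chart row 1 tiled across columns 1-11: P K2TOG K P K2TOG K P K2TOG K P K2TOG
RS row: no reversal, no swap; stitch n worked = column n.
Counting 8 along the worked row gives K2TOG.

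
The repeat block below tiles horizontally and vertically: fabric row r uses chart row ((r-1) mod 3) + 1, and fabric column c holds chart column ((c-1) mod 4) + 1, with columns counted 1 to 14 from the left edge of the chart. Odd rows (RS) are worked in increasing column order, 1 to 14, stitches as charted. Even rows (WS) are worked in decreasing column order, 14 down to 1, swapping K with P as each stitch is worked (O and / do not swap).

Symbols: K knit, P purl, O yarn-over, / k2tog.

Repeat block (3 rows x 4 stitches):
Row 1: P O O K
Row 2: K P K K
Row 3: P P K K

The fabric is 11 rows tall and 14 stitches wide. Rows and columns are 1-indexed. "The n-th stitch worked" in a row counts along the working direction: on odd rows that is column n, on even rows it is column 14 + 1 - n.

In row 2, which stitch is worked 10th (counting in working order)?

Row 2: (2-1) mod 3 = 1, so use chart row 2. Even row -> WS.
Chart row 2 tiled across columns 1-14: K P K K K P K K K P K K K P
Wrong side: read the tiled row from column 14 down to 1 and exchange K with P (leave O, /).
Row 2 as worked: K P P P K P P P K P P P K P
The 10th stitch worked is P.

== STITCH ==
P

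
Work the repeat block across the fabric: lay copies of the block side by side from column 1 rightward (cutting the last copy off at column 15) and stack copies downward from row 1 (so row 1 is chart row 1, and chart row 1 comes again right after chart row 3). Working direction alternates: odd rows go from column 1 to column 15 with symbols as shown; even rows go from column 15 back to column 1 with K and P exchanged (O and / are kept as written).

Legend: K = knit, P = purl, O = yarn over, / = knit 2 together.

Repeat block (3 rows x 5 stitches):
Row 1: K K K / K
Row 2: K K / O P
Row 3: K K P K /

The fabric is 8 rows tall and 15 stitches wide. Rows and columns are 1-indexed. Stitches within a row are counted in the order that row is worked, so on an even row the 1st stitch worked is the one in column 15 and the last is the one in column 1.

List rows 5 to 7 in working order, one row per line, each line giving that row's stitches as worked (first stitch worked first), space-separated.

Row 5: chart row 2, RS - tile across columns 1-15 and work as-is.
Row 6: chart row 3, WS - tiled (columns 1-15): K K P K / K K P K / K K P K /; work from column 15 back to 1 with K<->P swapped.
Row 7: chart row 1, RS - tile across columns 1-15 and work as-is.

Rows as worked:
K K / O P K K / O P K K / O P
/ P K P P / P K P P / P K P P
K K K / K K K K / K K K K / K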